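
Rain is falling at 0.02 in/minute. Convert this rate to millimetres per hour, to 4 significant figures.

0.02 in/minute × 25.4 mm/in × 60 minute/hour = 30.48 mm/hour.

30.48 mm/hour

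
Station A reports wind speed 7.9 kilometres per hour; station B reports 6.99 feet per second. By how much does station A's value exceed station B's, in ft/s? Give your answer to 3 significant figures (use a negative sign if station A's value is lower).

0.210 ft/s

station A: 7.9 km/h = 7.19962 ft/s.
Difference: 7.19962 − 6.99000 = 0.210 ft/s.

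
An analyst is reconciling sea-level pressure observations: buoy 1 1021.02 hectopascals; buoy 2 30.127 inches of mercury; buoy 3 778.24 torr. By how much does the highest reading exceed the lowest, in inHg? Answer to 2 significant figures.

0.51 inHg

buoy 1: 1021.02 hPa = 30.1507 inHg.
buoy 3: 778.24 mmHg = 30.6394 inHg.
Spread: 30.6394 − 30.1270 = 0.51 inHg.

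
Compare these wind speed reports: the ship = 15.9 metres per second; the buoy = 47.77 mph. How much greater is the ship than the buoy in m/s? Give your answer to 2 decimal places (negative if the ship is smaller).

-5.46 m/s

the buoy: 47.77 mph = 21.3551 m/s.
Difference: 15.9000 − 21.3551 = -5.46 m/s.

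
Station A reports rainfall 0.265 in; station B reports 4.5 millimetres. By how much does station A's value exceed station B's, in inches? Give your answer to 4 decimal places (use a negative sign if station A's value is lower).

station B: 4.5 mm = 0.177165 in.
Difference: 0.265000 − 0.177165 = 0.0878 in.

0.0878 in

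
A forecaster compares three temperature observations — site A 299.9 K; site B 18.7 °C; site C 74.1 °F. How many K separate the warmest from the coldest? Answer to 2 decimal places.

8.05 K

site A: 299.9 K = 26.750 °C.
site C: 74.1 °F = 23.389 °C.
Spread: 26.750 − 18.700 = 8.050 °C.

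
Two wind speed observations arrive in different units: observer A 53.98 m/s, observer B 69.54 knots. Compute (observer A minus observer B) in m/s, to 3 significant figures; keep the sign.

18.2 m/s

observer B: 69.54 kt = 35.774 m/s.
Difference: 53.980 − 35.774 = 18.2 m/s.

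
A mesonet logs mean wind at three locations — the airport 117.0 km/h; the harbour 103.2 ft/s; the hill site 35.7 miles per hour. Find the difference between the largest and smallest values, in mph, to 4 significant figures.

the airport: 117.0 km/h = 72.7004 mph.
the harbour: 103.2 ft/s = 70.3636 mph.
Spread: 72.7004 − 35.7000 = 37.00 mph.

37.00 mph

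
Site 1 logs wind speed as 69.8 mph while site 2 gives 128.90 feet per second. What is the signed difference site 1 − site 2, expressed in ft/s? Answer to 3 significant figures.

-26.5 ft/s

site 1: 69.8 mph = 102.373 ft/s.
Difference: 102.373 − 128.900 = -26.5 ft/s.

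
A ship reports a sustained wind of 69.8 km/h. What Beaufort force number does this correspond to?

69.8 km/h = 19.4 m/s, which is Beaufort 8 (gale, 17.2–20.7 m/s).

Beaufort force 8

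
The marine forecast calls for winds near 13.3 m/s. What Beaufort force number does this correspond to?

13.3 m/s lies in the Beaufort 6 band (strong breeze, 10.8–13.8 m/s).

Beaufort force 6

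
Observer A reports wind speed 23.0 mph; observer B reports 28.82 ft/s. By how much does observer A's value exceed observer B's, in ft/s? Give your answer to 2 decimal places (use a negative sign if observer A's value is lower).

4.91 ft/s

observer A: 23.0 mph = 33.7333 ft/s.
Difference: 33.7333 − 28.8200 = 4.91 ft/s.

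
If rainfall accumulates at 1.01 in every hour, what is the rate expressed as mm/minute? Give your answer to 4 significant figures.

0.4276 mm/minute

1.01 in/hour × 25.4 mm/in × 0.0166667 hour/minute = 0.4276 mm/minute.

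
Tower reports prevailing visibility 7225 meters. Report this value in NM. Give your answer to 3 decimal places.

3.901 nmi

1 m = 0.000539957 nmi, so 7225 × 0.000539957 = 3.901 nmi.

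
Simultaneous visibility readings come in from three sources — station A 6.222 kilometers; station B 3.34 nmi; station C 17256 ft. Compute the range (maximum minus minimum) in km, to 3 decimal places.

station B: 3.34 nmi = 6.18568 km.
station C: 17256 ft = 5.25963 km.
Spread: 6.22200 − 5.25963 = 0.962 km.

0.962 km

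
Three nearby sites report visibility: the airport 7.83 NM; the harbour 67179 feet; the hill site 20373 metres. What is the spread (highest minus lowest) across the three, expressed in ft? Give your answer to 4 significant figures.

19600 ft

the airport: 7.83 nmi = 47575.98 ft.
the hill site: 20373 m = 66840.55 ft.
Spread: 67179.00 − 47575.98 = 19600 ft.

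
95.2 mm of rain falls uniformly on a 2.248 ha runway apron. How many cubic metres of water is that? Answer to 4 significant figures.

Area: 2.248 ha = 22480 m².
1 mm over 1 m² is 1 L, so volume = 95.2 × 22480 = 2140096 L = 2140 m³.

2140 cubic metres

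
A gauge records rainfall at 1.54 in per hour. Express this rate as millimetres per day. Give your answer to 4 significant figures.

938.8 mm/day

1.54 in/hour × 25.4 mm/in × 24 hour/day = 938.8 mm/day.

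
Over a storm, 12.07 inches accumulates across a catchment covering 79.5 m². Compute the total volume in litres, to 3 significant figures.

Depth: 12.07 in × 25.4 = 306.578 mm.
1 mm over 1 m² is 1 L, so volume = 306.578 × 79.5 = 24372.951 L ≈ 24400 L.

24400 litres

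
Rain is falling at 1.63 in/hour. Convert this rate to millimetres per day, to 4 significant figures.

993.6 mm/day

1.63 in/hour × 25.4 mm/in × 24 hour/day = 993.6 mm/day.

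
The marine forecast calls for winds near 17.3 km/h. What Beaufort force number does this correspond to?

17.3 km/h = 4.8 m/s, which is Beaufort 3 (gentle breeze, 3.4–5.4 m/s).

Beaufort force 3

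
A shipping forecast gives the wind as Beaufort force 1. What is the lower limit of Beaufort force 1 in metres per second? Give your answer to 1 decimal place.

Beaufort 1 (light air) spans 0.3–1.5 m/s.

0.3 m/s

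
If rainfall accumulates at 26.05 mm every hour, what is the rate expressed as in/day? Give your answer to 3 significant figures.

26.05 mm/hour × 0.0393701 in/mm × 24 hour/day = 24.6 in/day.

24.6 in/day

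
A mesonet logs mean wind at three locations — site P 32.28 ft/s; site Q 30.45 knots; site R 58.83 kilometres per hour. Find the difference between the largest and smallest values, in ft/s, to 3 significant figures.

21.3 ft/s

site Q: 30.45 kt = 51.394 ft/s.
site R: 58.83 km/h = 53.614 ft/s.
Spread: 53.614 − 32.280 = 21.3 ft/s.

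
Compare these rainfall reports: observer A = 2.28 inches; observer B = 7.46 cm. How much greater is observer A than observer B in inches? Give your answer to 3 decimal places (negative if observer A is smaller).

-0.657 in

observer B: 7.46 cm = 2.93701 in.
Difference: 2.28000 − 2.93701 = -0.657 in.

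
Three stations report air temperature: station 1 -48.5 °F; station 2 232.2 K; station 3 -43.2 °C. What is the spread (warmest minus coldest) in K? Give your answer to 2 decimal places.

3.77 K

station 1: -48.5 °F = -44.722 °C.
station 2: 232.2 K = -40.950 °C.
Spread: (-40.950) − (-44.722) = 3.772 °C.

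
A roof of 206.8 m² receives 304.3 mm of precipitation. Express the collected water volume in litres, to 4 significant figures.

62930 litres

1 mm over 1 m² is 1 L, so volume = 304.3 × 206.8 = 62929.24 L ≈ 62930 L.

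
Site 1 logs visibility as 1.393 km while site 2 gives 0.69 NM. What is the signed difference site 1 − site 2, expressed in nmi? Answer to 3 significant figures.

site 1: 1.393 km = 0.752160 nmi.
Difference: 0.752160 − 0.690000 = 0.0622 nmi.

0.0622 nmi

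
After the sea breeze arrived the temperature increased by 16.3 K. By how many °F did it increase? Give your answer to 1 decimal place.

29.3 °F

For a temperature change the 32° offset cancels: Δ°F = 16.3 × 1.8 = 29.3 °F.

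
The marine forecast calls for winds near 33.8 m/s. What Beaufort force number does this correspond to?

33.8 m/s lies in the Beaufort 12 band (hurricane force, ≥32.7 m/s).

Beaufort force 12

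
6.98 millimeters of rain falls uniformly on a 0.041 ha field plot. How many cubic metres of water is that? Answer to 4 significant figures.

2.862 cubic metres

Area: 0.041 ha = 410 m².
1 mm over 1 m² is 1 L, so volume = 6.98 × 410 = 2861.8 L = 2.862 m³.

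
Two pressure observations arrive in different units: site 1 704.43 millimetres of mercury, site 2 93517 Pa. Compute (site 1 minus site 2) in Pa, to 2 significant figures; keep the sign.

400 Pa

site 1: 704.43 mmHg = 93916.29 Pa.
Difference: 93916.29 − 93517.00 = 400 Pa.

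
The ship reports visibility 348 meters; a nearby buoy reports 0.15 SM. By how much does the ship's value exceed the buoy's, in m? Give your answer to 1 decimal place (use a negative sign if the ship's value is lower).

106.6 m

the buoy: 0.15 SM = 241.402 m.
Difference: 348.000 − 241.402 = 106.6 m.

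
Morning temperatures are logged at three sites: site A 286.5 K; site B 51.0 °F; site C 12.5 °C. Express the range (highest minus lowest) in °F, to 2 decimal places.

site A: 286.5 K = 13.350 °C.
site B: 51.0 °F = 10.556 °C.
Spread: 13.350 − 10.556 = 2.794 °C = 5.03 °F.

5.03 °F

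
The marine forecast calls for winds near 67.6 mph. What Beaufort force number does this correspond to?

67.6 mph = 30.2 m/s, which is Beaufort 11 (violent storm, 28.5–32.6 m/s).

Beaufort force 11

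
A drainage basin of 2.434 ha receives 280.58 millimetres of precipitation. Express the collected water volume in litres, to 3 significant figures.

6830000 litres

Area: 2.434 ha = 24340 m².
1 mm over 1 m² is 1 L, so volume = 280.58 × 24340 = 6829317.2 L ≈ 6830000 L.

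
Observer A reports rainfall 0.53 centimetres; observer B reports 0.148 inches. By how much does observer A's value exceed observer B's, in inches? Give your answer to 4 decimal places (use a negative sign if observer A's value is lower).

0.0607 in

observer A: 0.53 cm = 0.208661 in.
Difference: 0.208661 − 0.148000 = 0.0607 in.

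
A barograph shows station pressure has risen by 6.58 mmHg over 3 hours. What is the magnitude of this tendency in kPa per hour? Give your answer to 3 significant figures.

6.58 mmHg / 3 h × 0.133322 kPa/mmHg = 0.292 kPa/h.

0.292 kPa per hour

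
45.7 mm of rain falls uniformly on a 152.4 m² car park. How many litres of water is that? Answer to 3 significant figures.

1 mm over 1 m² is 1 L, so volume = 45.7 × 152.4 = 6964.68 L ≈ 6960 L.

6960 litres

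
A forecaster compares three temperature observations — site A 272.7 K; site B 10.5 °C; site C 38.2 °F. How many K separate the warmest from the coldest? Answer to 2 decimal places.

site A: 272.7 K = -0.450 °C.
site C: 38.2 °F = 3.444 °C.
Spread: 10.500 − (-0.450) = 10.950 °C.

10.95 K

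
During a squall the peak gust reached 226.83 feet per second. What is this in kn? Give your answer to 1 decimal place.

1 ft/s = 0.592484 kt, so 226.83 × 0.592484 = 134.4 kt.

134.4 kt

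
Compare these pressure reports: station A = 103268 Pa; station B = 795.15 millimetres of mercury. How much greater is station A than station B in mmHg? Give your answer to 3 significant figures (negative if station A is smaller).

station A: 103268 Pa = 774.574 mmHg.
Difference: 774.574 − 795.150 = -20.6 mmHg.

-20.6 mmHg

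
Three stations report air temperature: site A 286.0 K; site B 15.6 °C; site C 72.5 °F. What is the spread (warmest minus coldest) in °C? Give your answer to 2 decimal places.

9.65 °C

site A: 286.0 K = 12.850 °C.
site C: 72.5 °F = 22.500 °C.
Spread: 22.500 − 12.850 = 9.650 °C.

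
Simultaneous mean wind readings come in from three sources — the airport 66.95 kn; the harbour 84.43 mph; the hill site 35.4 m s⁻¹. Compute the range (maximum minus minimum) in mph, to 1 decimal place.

the airport: 66.95 kt = 77.045 mph.
the hill site: 35.4 m/s = 79.188 mph.
Spread: 84.430 − 77.045 = 7.4 mph.

7.4 mph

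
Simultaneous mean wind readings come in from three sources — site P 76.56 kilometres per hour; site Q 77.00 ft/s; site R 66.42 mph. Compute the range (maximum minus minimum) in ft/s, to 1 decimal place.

site P: 76.56 km/h = 69.773 ft/s.
site R: 66.42 mph = 97.416 ft/s.
Spread: 97.416 − 69.773 = 27.6 ft/s.

27.6 ft/s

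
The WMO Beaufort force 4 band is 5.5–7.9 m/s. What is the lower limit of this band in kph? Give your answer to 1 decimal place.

19.8 km/h

5.5–7.9 m/s × 3.6 = 19.8–28.4 km/h.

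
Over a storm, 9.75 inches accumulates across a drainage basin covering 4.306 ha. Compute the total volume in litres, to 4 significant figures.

Depth: 9.75 in × 25.4 = 247.65 mm.
Area: 4.306 ha = 43060 m².
1 mm over 1 m² is 1 L, so volume = 247.65 × 43060 = 10663809 L ≈ 10660000 L.

10660000 litres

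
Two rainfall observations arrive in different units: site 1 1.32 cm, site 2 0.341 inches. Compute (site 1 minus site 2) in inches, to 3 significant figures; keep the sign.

site 1: 1.32 cm = 0.51969 in.
Difference: 0.51969 − 0.34100 = 0.179 in.

0.179 in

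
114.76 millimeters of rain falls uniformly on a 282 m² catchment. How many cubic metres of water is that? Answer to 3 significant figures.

1 mm over 1 m² is 1 L, so volume = 114.76 × 282 = 32362.32 L = 32.4 m³.

32.4 cubic metres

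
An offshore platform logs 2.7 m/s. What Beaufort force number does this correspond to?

Beaufort force 2

2.7 m/s lies in the Beaufort 2 band (light breeze, 1.6–3.3 m/s).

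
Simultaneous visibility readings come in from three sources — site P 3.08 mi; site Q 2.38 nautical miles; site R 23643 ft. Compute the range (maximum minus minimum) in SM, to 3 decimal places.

1.739 SM

site Q: 2.38 nmi = 2.73886 SM.
site R: 23643 ft = 4.47784 SM.
Spread: 4.47784 − 2.73886 = 1.739 SM.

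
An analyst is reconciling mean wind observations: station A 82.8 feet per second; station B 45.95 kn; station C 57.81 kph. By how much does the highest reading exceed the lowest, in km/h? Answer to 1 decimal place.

33.0 km/h

station A: 82.8 ft/s = 90.855 km/h.
station B: 45.95 kt = 85.099 km/h.
Spread: 90.855 − 57.810 = 33.0 km/h.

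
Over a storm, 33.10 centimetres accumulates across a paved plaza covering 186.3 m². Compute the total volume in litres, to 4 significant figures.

Depth: 33.10 cm × 10 = 331 mm.
1 mm over 1 m² is 1 L, so volume = 331 × 186.3 = 61665.3 L ≈ 61670 L.

61670 litres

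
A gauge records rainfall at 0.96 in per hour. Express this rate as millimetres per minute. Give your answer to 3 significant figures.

0.96 in/hour × 25.4 mm/in × 0.0166667 hour/minute = 0.406 mm/minute.

0.406 mm/minute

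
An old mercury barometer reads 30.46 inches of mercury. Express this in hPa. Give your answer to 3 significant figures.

1 inHg = 33.8639 hPa, so 30.46 × 33.8639 = 1030 hPa.

1030 hPa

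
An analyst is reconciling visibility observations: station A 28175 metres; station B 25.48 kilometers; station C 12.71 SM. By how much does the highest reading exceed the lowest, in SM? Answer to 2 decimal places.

station A: 28175 m = 17.5071 SM.
station B: 25.48 km = 15.8325 SM.
Spread: 17.5071 − 12.7100 = 4.80 SM.

4.80 SM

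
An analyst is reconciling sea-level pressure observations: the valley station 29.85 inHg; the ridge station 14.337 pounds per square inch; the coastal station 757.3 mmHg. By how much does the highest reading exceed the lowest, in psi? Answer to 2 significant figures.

the valley station: 29.85 inHg = 14.6610 psi.
the coastal station: 757.3 mmHg = 14.6437 psi.
Spread: 14.6610 − 14.3370 = 0.32 psi.

0.32 psi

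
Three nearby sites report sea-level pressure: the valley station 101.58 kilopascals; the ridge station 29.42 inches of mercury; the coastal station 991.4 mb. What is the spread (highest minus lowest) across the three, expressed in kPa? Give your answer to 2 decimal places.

2.44 kPa

the ridge station: 29.42 inHg = 99.6276 kPa.
the coastal station: 991.4 mb = 99.1400 kPa.
Spread: 101.5800 − 99.1400 = 2.44 kPa.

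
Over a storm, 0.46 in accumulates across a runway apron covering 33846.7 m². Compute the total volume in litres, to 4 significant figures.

Depth: 0.46 in × 25.4 = 11.684 mm.
1 mm over 1 m² is 1 L, so volume = 11.684 × 33846.7 = 395464.84 L ≈ 395500 L.

395500 litres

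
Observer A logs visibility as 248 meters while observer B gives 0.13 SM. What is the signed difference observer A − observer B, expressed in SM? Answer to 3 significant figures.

0.0241 SM

observer A: 248 m = 0.154100 SM.
Difference: 0.154100 − 0.130000 = 0.0241 SM.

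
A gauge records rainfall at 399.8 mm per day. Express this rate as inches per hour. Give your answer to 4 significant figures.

399.8 mm/day × 0.0393701 in/mm × 0.0416667 day/hour = 0.6558 in/hour.

0.6558 in/hour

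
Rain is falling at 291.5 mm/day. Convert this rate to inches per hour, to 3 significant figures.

0.478 in/hour

291.5 mm/day × 0.0393701 in/mm × 0.0416667 day/hour = 0.478 in/hour.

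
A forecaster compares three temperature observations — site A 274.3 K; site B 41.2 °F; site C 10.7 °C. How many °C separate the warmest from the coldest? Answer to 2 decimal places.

site A: 274.3 K = 1.150 °C.
site B: 41.2 °F = 5.111 °C.
Spread: 10.700 − 1.150 = 9.550 °C.

9.55 °C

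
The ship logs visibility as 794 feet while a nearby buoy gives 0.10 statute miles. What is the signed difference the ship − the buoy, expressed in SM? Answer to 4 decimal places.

the ship: 794 ft = 0.150379 SM.
Difference: 0.150379 − 0.100000 = 0.0504 SM.

0.0504 SM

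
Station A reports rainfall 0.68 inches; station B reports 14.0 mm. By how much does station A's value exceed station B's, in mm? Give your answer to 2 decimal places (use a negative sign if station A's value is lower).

station A: 0.68 in = 17.2720 mm.
Difference: 17.2720 − 14.0000 = 3.27 mm.

3.27 mm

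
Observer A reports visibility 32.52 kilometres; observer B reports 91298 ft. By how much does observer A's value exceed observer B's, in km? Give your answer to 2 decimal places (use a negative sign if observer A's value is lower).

4.69 km

observer B: 91298 ft = 27.8276 km.
Difference: 32.5200 − 27.8276 = 4.69 km.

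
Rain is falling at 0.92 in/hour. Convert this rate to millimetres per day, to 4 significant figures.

0.92 in/hour × 25.4 mm/in × 24 hour/day = 560.8 mm/day.

560.8 mm/day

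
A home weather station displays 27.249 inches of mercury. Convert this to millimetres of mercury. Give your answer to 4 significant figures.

692.1 mmHg

1 inHg = 25.4 mmHg, so 27.249 × 25.4 = 692.1 mmHg.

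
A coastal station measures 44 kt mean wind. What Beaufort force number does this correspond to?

44 kt lies in the Beaufort 9 band (strong gale, 41–47 kt).

Beaufort force 9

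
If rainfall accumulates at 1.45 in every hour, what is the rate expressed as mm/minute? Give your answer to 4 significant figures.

1.45 in/hour × 25.4 mm/in × 0.0166667 hour/minute = 0.6138 mm/minute.

0.6138 mm/minute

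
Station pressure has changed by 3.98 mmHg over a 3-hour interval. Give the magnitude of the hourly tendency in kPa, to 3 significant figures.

0.177 kPa per hour

3.98 mmHg / 3 h × 0.133322 kPa/mmHg = 0.177 kPa/h.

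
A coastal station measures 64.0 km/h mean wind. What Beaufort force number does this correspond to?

64.0 km/h = 17.8 m/s, which is Beaufort 8 (gale, 17.2–20.7 m/s).

Beaufort force 8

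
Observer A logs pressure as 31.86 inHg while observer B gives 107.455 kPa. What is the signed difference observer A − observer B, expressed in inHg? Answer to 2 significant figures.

observer B: 107.455 kPa = 31.7314 inHg.
Difference: 31.8600 − 31.7314 = 0.13 inHg.

0.13 inHg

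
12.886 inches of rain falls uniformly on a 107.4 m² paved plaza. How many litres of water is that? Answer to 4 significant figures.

Depth: 12.886 in × 25.4 = 327.3044 mm.
1 mm over 1 m² is 1 L, so volume = 327.3044 × 107.4 = 35152.493 L ≈ 35150 L.

35150 litres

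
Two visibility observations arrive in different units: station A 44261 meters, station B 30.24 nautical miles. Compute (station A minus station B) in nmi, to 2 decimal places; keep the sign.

station A: 44261 m = 23.8990 nmi.
Difference: 23.8990 − 30.2400 = -6.34 nmi.

-6.34 nmi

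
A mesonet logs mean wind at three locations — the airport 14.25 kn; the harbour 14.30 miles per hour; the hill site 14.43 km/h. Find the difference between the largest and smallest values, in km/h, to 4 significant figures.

the airport: 14.25 kt = 26.3910 km/h.
the harbour: 14.30 mph = 23.0136 km/h.
Spread: 26.3910 − 14.4300 = 11.96 km/h.

11.96 km/h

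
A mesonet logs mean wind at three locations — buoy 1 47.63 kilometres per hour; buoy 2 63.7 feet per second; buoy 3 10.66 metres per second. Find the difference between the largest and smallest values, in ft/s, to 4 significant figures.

buoy 1: 47.63 km/h = 43.4073 ft/s.
buoy 3: 10.66 m/s = 34.9738 ft/s.
Spread: 63.7000 − 34.9738 = 28.73 ft/s.

28.73 ft/s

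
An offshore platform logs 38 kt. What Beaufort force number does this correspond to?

Beaufort force 8

38 kt lies in the Beaufort 8 band (gale, 34–40 kt).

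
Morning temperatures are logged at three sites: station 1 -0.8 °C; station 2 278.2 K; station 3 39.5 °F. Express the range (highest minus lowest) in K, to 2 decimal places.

station 2: 278.2 K = 5.050 °C.
station 3: 39.5 °F = 4.167 °C.
Spread: 5.050 − (-0.800) = 5.850 °C.

5.85 K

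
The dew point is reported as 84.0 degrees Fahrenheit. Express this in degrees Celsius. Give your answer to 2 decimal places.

28.89 °C

°C = (°F − 32) × 5/9 = (84.0 − 32) / 1.8 = 28.89 °C.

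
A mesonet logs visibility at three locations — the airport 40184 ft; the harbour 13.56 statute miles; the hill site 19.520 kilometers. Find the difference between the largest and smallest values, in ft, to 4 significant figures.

31410 ft

the harbour: 13.56 SM = 71596.80 ft.
the hill site: 19.520 km = 64041.99 ft.
Spread: 71596.80 − 40184.00 = 31410 ft.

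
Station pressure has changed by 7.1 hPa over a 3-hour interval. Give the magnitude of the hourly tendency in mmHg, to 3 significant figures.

7.1 hPa / 3 h × 0.750062 mmHg/hPa = 1.78 mmHg/h.

1.78 mmHg per hour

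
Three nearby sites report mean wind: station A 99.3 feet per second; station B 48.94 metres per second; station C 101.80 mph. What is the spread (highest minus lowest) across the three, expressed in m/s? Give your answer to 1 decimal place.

18.7 m/s

station A: 99.3 ft/s = 30.267 m/s.
station C: 101.80 mph = 45.509 m/s.
Spread: 48.940 − 30.267 = 18.7 m/s.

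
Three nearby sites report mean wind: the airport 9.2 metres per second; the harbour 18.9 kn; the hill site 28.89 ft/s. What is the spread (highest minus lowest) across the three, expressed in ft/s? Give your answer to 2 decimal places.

the airport: 9.2 m/s = 30.1837 ft/s.
the harbour: 18.9 kt = 31.8996 ft/s.
Spread: 31.8996 − 28.8900 = 3.01 ft/s.

3.01 ft/s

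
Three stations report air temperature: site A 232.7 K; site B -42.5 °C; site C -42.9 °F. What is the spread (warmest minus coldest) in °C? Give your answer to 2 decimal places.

2.05 °C

site A: 232.7 K = -40.450 °C.
site C: -42.9 °F = -41.611 °C.
Spread: (-40.450) − (-42.500) = 2.050 °C.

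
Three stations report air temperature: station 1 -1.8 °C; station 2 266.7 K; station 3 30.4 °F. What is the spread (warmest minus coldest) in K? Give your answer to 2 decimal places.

5.56 K

station 2: 266.7 K = -6.450 °C.
station 3: 30.4 °F = -0.889 °C.
Spread: (-0.889) − (-6.450) = 5.561 °C.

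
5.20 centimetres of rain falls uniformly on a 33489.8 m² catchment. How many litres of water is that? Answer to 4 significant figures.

Depth: 5.20 cm × 10 = 52 mm.
1 mm over 1 m² is 1 L, so volume = 52 × 33489.8 = 1741469.6 L ≈ 1741000 L.

1741000 litres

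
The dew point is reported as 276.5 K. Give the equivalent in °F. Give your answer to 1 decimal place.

38.0 °F

First to °C: 3.35 °C.
Then to °F: 38.0 °F.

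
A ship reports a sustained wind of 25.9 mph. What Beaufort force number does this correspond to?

Beaufort force 6

25.9 mph = 11.6 m/s, which is Beaufort 6 (strong breeze, 10.8–13.8 m/s).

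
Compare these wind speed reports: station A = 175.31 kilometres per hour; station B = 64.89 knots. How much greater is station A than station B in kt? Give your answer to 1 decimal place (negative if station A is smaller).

station A: 175.31 km/h = 94.660 kt.
Difference: 94.660 − 64.890 = 29.8 kt.

29.8 kt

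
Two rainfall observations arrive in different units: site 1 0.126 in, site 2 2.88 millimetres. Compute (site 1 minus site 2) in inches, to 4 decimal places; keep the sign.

0.0126 in

site 2: 2.88 mm = 0.113386 in.
Difference: 0.126000 − 0.113386 = 0.0126 in.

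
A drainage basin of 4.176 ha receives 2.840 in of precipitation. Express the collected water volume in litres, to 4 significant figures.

3012000 litres

Depth: 2.840 in × 25.4 = 72.136 mm.
Area: 4.176 ha = 41760 m².
1 mm over 1 m² is 1 L, so volume = 72.136 × 41760 = 3012399.4 L ≈ 3012000 L.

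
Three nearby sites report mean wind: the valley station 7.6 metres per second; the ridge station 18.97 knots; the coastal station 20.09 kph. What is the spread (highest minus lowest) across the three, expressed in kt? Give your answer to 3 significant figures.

the valley station: 7.6 m/s = 14.7732 kt.
the coastal station: 20.09 km/h = 10.8477 kt.
Spread: 18.9700 − 10.8477 = 8.12 kt.

8.12 kt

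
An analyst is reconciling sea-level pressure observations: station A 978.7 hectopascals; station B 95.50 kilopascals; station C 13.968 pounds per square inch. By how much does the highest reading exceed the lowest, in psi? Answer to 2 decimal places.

station A: 978.7 hPa = 14.1948 psi.
station B: 95.50 kPa = 13.8511 psi.
Spread: 14.1948 − 13.8511 = 0.34 psi.

0.34 psi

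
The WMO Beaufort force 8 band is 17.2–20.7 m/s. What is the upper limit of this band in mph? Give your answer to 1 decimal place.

46.3 mph

17.2–20.7 m/s × 2.237 = 38.5–46.3 mph.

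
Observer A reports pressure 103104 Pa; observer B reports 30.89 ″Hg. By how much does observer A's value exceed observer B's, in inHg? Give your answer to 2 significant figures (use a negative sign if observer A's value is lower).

-0.44 inHg

observer A: 103104 Pa = 30.4466 inHg.
Difference: 30.4466 − 30.8900 = -0.44 inHg.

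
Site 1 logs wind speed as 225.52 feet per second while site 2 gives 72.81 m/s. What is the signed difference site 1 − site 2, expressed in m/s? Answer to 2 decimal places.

-4.07 m/s

site 1: 225.52 ft/s = 68.7385 m/s.
Difference: 68.7385 − 72.8100 = -4.07 m/s.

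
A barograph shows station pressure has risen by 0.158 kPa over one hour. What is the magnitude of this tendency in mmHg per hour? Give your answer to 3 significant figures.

0.158 kPa / 1 h × 7.50062 mmHg/kPa = 1.19 mmHg/h.

1.19 mmHg per hour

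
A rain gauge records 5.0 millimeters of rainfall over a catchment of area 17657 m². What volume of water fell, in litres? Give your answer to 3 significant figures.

1 mm over 1 m² is 1 L, so volume = 5 × 17657 = 88285 L ≈ 88300 L.

88300 litres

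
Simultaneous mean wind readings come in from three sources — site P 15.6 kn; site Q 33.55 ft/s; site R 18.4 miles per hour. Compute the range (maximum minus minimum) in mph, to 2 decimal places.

site P: 15.6 kt = 17.9522 mph.
site Q: 33.55 ft/s = 22.8750 mph.
Spread: 22.8750 − 17.9522 = 4.92 mph.

4.92 mph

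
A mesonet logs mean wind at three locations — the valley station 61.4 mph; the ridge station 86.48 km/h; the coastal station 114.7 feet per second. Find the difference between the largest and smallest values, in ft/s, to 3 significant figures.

35.9 ft/s

the valley station: 61.4 mph = 90.053 ft/s.
the ridge station: 86.48 km/h = 78.813 ft/s.
Spread: 114.700 − 78.813 = 35.9 ft/s.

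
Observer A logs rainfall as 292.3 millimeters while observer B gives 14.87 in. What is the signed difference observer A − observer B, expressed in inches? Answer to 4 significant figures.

observer A: 292.3 mm = 11.50787 in.
Difference: 11.50787 − 14.87000 = -3.362 in.

-3.362 in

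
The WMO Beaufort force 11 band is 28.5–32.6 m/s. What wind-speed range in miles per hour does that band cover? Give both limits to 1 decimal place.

63.8 to 72.9 mph

28.5–32.6 m/s × 2.237 = 63.8–72.9 mph.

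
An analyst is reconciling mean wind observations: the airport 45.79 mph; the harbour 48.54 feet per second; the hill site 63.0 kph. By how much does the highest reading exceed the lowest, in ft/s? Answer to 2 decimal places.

18.62 ft/s

the airport: 45.79 mph = 67.1587 ft/s.
the hill site: 63.0 km/h = 57.4147 ft/s.
Spread: 67.1587 − 48.5400 = 18.62 ft/s.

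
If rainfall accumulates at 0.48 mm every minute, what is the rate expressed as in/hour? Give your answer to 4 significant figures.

0.48 mm/minute × 0.0393701 in/mm × 60 minute/hour = 1.134 in/hour.

1.134 in/hour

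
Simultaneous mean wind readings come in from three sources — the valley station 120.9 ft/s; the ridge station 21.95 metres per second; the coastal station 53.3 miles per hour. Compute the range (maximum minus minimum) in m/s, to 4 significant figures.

the valley station: 120.9 ft/s = 36.8503 m/s.
the coastal station: 53.3 mph = 23.8272 m/s.
Spread: 36.8503 − 21.9500 = 14.90 m/s.

14.90 m/s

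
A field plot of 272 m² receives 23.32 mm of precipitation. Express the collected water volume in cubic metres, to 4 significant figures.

1 mm over 1 m² is 1 L, so volume = 23.32 × 272 = 6343.04 L = 6.343 m³.

6.343 cubic metres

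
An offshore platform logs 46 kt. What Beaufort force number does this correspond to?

Beaufort force 9

46 kt lies in the Beaufort 9 band (strong gale, 41–47 kt).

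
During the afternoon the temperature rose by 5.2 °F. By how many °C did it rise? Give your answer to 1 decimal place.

2.9 °C

A change of 1 °C equals a change of 1.8 °F: Δ°C = 5.2 × 0.5556 = 2.9 °C.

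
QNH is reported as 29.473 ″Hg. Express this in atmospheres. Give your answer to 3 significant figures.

0.985 atm

1 inHg = 0.0334211 atm, so 29.473 × 0.0334211 = 0.985 atm.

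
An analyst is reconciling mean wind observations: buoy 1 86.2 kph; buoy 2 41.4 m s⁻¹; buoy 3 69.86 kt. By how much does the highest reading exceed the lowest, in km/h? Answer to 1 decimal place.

buoy 2: 41.4 m/s = 149.040 km/h.
buoy 3: 69.86 kt = 129.381 km/h.
Spread: 149.040 − 86.200 = 62.8 km/h.

62.8 km/h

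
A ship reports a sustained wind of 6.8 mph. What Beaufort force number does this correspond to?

Beaufort force 2

6.8 mph = 3.0 m/s, which is Beaufort 2 (light breeze, 1.6–3.3 m/s).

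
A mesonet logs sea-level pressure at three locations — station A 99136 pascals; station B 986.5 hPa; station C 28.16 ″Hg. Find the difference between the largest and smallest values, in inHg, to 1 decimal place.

1.1 inHg

station A: 99136 Pa = 29.275 inHg.
station B: 986.5 hPa = 29.131 inHg.
Spread: 29.275 − 28.160 = 1.1 inHg.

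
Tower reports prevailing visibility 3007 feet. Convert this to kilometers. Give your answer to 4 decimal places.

1 ft = 0.0003048 km, so 3007 × 0.0003048 = 0.9165 km.

0.9165 km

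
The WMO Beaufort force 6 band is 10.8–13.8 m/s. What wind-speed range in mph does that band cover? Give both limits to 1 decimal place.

24.2 to 30.9 mph

10.8–13.8 m/s × 2.237 = 24.2–30.9 mph.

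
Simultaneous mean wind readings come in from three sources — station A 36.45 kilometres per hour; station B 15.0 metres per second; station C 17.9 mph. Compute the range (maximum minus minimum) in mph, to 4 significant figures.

15.65 mph

station A: 36.45 km/h = 22.6490 mph.
station B: 15.0 m/s = 33.5540 mph.
Spread: 33.5540 − 17.9000 = 15.65 mph.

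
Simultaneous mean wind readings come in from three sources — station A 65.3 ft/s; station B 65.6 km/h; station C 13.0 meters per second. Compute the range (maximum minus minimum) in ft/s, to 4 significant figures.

station B: 65.6 km/h = 59.7842 ft/s.
station C: 13.0 m/s = 42.6509 ft/s.
Spread: 65.3000 − 42.6509 = 22.65 ft/s.

22.65 ft/s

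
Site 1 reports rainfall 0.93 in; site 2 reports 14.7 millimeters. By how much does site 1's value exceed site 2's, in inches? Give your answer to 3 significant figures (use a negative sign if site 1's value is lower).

site 2: 14.7 mm = 0.57874 in.
Difference: 0.93000 − 0.57874 = 0.351 in.

0.351 in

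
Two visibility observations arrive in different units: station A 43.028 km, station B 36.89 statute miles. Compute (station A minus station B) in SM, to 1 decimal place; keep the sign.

-10.2 SM

station A: 43.028 km = 26.736 SM.
Difference: 26.736 − 36.890 = -10.2 SM.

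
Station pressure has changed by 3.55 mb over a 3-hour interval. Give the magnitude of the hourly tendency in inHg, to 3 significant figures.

0.0349 inHg per hour

3.55 mb / 3 h × 0.02953 inHg/mb = 0.0349 inHg/h.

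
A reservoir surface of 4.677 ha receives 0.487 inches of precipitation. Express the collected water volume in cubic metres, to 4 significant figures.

578.5 cubic metres

Depth: 0.487 in × 25.4 = 12.3698 mm.
Area: 4.677 ha = 46770 m².
1 mm over 1 m² is 1 L, so volume = 12.3698 × 46770 = 578535.55 L = 578.5 m³.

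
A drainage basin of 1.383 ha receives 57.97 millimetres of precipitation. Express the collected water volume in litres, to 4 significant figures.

801700 litres

Area: 1.383 ha = 13830 m².
1 mm over 1 m² is 1 L, so volume = 57.97 × 13830 = 801725.1 L ≈ 801700 L.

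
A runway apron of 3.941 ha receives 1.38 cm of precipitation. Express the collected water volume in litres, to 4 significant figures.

543900 litres

Depth: 1.38 cm × 10 = 13.8 mm.
Area: 3.941 ha = 39410 m².
1 mm over 1 m² is 1 L, so volume = 13.8 × 39410 = 543858 L ≈ 543900 L.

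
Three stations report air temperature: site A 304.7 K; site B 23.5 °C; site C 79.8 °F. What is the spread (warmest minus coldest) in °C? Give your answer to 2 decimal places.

8.05 °C

site A: 304.7 K = 31.550 °C.
site C: 79.8 °F = 26.556 °C.
Spread: 31.550 − 23.500 = 8.050 °C.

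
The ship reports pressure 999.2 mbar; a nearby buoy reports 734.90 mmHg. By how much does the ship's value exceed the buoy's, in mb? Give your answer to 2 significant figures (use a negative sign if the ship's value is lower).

the buoy: 734.90 mmHg = 979.79 mb.
Difference: 999.20 − 979.79 = 19 mb.

19 mb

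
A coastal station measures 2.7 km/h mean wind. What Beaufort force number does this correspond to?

Beaufort force 1

2.7 km/h = 0.8 m/s, which is Beaufort 1 (light air, 0.3–1.5 m/s).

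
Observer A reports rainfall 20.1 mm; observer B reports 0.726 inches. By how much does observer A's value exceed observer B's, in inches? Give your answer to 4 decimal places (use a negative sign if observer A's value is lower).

0.0653 in

observer A: 20.1 mm = 0.791339 in.
Difference: 0.791339 − 0.726000 = 0.0653 in.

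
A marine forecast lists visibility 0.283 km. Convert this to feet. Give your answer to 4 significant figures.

1 km = 3280.84 ft, so 0.283 × 3280.84 = 928.5 ft.

928.5 ft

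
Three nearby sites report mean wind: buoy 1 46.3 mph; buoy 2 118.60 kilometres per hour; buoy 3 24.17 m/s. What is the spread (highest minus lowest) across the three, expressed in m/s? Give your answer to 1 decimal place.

12.2 m/s

buoy 1: 46.3 mph = 20.698 m/s.
buoy 2: 118.60 km/h = 32.944 m/s.
Spread: 32.944 − 20.698 = 12.2 m/s.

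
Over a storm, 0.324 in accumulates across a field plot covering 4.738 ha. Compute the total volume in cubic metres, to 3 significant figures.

Depth: 0.324 in × 25.4 = 8.2296 mm.
Area: 4.738 ha = 47380 m².
1 mm over 1 m² is 1 L, so volume = 8.2296 × 47380 = 389918.45 L = 390 m³.

390 cubic metres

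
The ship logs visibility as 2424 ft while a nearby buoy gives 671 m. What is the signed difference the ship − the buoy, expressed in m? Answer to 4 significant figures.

67.84 m

the ship: 2424 ft = 738.8352 m.
Difference: 738.8352 − 671.0000 = 67.84 m.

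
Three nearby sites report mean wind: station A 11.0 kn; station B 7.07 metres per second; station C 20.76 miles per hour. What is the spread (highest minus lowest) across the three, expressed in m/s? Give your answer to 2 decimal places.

station A: 11.0 kt = 5.6589 m/s.
station C: 20.76 mph = 9.2806 m/s.
Spread: 9.2806 − 5.6589 = 3.62 m/s.

3.62 m/s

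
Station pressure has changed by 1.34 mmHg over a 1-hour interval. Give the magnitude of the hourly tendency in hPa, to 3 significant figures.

1.79 hPa per hour

1.34 mmHg / 1 h × 1.33322 hPa/mmHg = 1.79 hPa/h.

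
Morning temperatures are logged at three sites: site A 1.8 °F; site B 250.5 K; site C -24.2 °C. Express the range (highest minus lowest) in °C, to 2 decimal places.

site A: 1.8 °F = -16.778 °C.
site B: 250.5 K = -22.650 °C.
Spread: (-16.778) − (-24.200) = 7.422 °C.

7.42 °C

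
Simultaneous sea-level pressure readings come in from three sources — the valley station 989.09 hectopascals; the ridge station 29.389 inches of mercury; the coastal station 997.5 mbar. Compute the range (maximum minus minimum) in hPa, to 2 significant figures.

the ridge station: 29.389 inHg = 995.226 hPa.
the coastal station: 997.5 mb = 997.500 hPa.
Spread: 997.500 − 989.090 = 8.4 hPa.

8.4 hPa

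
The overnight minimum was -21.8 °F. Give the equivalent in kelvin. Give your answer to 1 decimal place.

First to °C: -29.89 °C.
Then to K: 243.3 K.

243.3 K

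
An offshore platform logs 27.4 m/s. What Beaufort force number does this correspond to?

Beaufort force 10

27.4 m/s lies in the Beaufort 10 band (storm, 24.5–28.4 m/s).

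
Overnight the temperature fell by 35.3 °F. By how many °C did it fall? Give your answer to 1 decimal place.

19.6 °C

For a temperature change the 32° offset cancels: Δ°C = 35.3 × 0.5556 = 19.6 °C.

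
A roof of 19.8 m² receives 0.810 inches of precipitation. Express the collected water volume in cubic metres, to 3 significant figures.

Depth: 0.810 in × 25.4 = 20.574 mm.
1 mm over 1 m² is 1 L, so volume = 20.574 × 19.8 = 407.3652 L = 0.407 m³.

0.407 cubic metres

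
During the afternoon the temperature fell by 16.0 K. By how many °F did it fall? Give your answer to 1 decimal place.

For a temperature change the 32° offset cancels: Δ°F = 16.0 × 1.8 = 28.8 °F.

28.8 °F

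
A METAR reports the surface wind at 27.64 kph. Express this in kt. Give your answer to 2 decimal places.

14.92 kt

1 km/h = 0.539957 kt, so 27.64 × 0.539957 = 14.92 kt.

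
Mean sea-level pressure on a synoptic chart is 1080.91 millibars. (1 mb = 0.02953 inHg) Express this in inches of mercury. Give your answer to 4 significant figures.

1 mb = 0.02953 inHg, so 1080.91 × 0.02953 = 31.92 inHg.

31.92 inHg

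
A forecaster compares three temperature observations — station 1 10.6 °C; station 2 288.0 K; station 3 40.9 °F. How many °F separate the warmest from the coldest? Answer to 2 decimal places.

station 2: 288.0 K = 14.850 °C.
station 3: 40.9 °F = 4.944 °C.
Spread: 14.850 − 4.944 = 9.906 °C = 17.83 °F.

17.83 °F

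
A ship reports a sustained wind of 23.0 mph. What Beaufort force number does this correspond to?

23.0 mph = 10.3 m/s, which is Beaufort 5 (fresh breeze, 8.0–10.7 m/s).

Beaufort force 5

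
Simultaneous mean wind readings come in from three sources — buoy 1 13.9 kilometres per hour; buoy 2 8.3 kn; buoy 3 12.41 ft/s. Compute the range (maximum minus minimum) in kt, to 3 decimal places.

buoy 1: 13.9 km/h = 7.50540 kt.
buoy 3: 12.41 ft/s = 7.35272 kt.
Spread: 8.30000 − 7.35272 = 0.947 kt.

0.947 kt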